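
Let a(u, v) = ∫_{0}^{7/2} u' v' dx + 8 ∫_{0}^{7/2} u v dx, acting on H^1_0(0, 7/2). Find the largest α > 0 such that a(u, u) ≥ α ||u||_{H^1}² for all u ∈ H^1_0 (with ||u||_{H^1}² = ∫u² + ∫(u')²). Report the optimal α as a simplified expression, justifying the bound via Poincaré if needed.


α = 1

Coercivity of a(·,·) on H^1_0(0, 7/2) means a(u, u) ≥ α ||u||_{H^1}² for every u ∈ H^1_0.
The interval has length L = 7/2, and Poincaré/coercivity depend only on L. Here a(u, u) = ∫(u')² + (8)·∫u².
Here c = 8 ≥ 1, so a(u,u) = ∫(u')² + c∫u² ≥ ∫(u')² + ∫u² = ||u||_{H^1}², i.e. α = 1 works. No larger α is possible: a(u,u) ≥ α||u||_{H^1}² means (1−α)∫(u')² ≥ (α−c)∫u², and for the modes u_n = sin(nπ(x−x₀)/L) (x₀ the left endpoint) one has ∫u_n²/∫(u_n')² = (L/(nπ))² → 0, so a(u_n,u_n)/||u_n||_{H^1}² → 1. Hence the optimal constant is α = 1.
Therefore α = 1.


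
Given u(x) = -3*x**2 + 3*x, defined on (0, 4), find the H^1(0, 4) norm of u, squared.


||u||_{H^1}^2 = 6996/5

The H^1 norm (squared) on an interval (0, L) is
  ||u||_{H^1}^2 = ∫_0^L u(x)^2 dx + ∫_0^L u'(x)^2 dx.
Compute u'(x) = 3 - 6*x.
Then u(x)^2 = 9*x**4 - 18*x**3 + 9*x**2 and u'(x)^2 = 36*x**2 - 36*x + 9.
Integrate each monomial from 0 to 4 using ∫_0^4 c·x^n dx = c·4^(n+1)/(n+1):
  ∫_0^4 u(x)^2 dx = ∫_0^4 (9*x^4 - 18*x^3 + 9*x^2) dx. Term by term:
    ∫_0^4 9*x^4 dx = 9216/5;  ∫_0^4 -18*x^3 dx = -1152;  ∫_0^4 9*x^2 dx = 192.
  Sum: 9216/5 − 1152 + 192 = 4416/5.
  ∫_0^4 u'(x)^2 dx = ∫_0^4 (36*x^2 - 36*x + 9) dx. Term by term:
    ∫_0^4 36*x^2 dx = 768;  ∫_0^4 -36*x dx = -288;  ∫_0^4 9 dx = 36.
  Sum: 768 − 288 + 36 = 516.
Adding: ||u||_{H^1}^2 = 4416/5 + 516 = 6996/5.


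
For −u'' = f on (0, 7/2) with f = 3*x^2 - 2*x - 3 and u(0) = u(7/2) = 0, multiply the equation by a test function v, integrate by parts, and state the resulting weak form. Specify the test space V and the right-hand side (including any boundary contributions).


V = H^1_0(0, 7/2) (so v(0) = v(7/2) = 0); weak form: ∫_0^7/2 u'v' dx = ∫_0^7/2 (3*x^2 - 2*x - 3) v dx for all v ∈ V.

Multiply both sides by a test function v and integrate from 0 to 7/2:
  ∫_0^7/2 −u''(x) v(x) dx = ∫_0^7/2 f(x) v(x) dx.
Integrate the LHS by parts once:
  ∫_0^7/2 −u'' v dx = −[u'(x) v(x)]_0^7/2 + ∫_0^7/2 u'(x) v'(x) dx.
Thus ∫_0^7/2 u'(x) v'(x) dx = ∫_0^7/2 f(x) v(x) dx + [u'(x) v(x)]_0^7/2.
Choose V so that boundary terms are either known or forced to vanish.
u is Dirichlet: u(0) = u(7/2) = 0. Let V = H^1_0(0, 7/2); then v(0) = v(7/2) = 0, and [u' v]_0^7/2 = 0.
Weak formulation: find u (satisfying any essential BC) such that ∫_0^7/2 u'(x) v'(x) dx = ∫_0^7/2 f v dx for all v ∈ V.
Substituting f(x) = 3*x^2 - 2*x - 3, the right-hand side is ∫_0^7/2 (3*x^2 - 2*x - 3) v dx.


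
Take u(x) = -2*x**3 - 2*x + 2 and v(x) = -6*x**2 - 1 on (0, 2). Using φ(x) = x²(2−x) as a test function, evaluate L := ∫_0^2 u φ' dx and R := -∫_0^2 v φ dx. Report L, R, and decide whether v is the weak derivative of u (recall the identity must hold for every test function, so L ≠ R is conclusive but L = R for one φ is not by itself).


LHS = 232/15, RHS = 212/15. No, v is not the weak derivative of u.

u(x) = -2*x**3 - 2*x + 2, classical derivative u'(x) = -6*x**2 - 2.
φ(x) = x²(2−x), so φ'(x) = x*(4 - 3*x).
Note φ(0) = φ(2) = 0, so the boundary term u·φ vanishes.
LHS = ∫_0^2 u(x) φ'(x) dx = ∫_0^2 (6*x^5 - 8*x^4 + 6*x^3 - 14*x^2 + 8*x) dx. Term by term:
  ∫_0^2 6*x^5 dx = 64;  ∫_0^2 -8*x^4 dx = -256/5;  ∫_0^2 6*x^3 dx = 24;
  ∫_0^2 -14*x^2 dx = -112/3;  ∫_0^2 8*x dx = 16.
Sum: 64 − 256/5 + 24 − 112/3 + 16 = 232/15.
So LHS = 232/15.
∫_0^2 v(x) φ(x) dx = ∫_0^2 (6*x^5 - 12*x^4 + x^3 - 2*x^2) dx. Term by term:
  ∫_0^2 6*x^5 dx = 64;  ∫_0^2 -12*x^4 dx = -384/5;  ∫_0^2 x^3 dx = 4;
  ∫_0^2 -2*x^2 dx = -16/3.
Sum: 64 − 384/5 + 4 − 16/3 = -212/15.
So RHS = -∫_0^2 v(x) φ(x) dx = 212/15.
LHS − RHS = 4/3 ≠ 0, so the identity fails.
(For a valid weak derivative the identity must hold for EVERY test function, in particular this one. The failure shows v is NOT the weak derivative of u.)
Correct weak derivative would be u'(x) = -6*x**2 - 2.


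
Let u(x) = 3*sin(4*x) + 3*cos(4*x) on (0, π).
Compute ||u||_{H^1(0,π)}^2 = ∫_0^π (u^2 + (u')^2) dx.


||u||_{H^1(0,π)}^2 = 153*π

u'(x) = -12*sin(4*x) + 12*cos(4*x).
Expand u² and (u')² and integrate term by term on (0, π), using: for integers n ≥ 1, ∫_0^π sin²(nx) dx = ∫_0^π cos²(nx) dx = π/2; for n ≠ n', ∫_0^π sin(nx)sin(n'x) dx = ∫_0^π cos(nx)cos(n'x) dx = 0; and by product-to-sum, ∫_0^π sin(nx)cos(n'x) dx = ½∫_0^π [sin((n+n')x) + sin((n−n')x)] dx, which is 0 when n+n' is even and 2n/(n²−n'²) when n+n' is odd (it need not vanish on (0, π)).
  u² squared terms: (3)²·∫cos(4x)² dx = 9·π/2 = 9*π/2;  (3)²·∫sin(4x)² dx = 9·π/2 = 9*π/2.
  u² cross terms: 2·(3)·(3)·∫cos(4x)·sin(4x) dx = 18·(0) = 0.
  So ∫_0^π u² dx = 9*π/2 + 9*π/2 + 0 = 9*π.
  (u')² squared terms: (-12)²·∫sin(4x)² dx = 144·π/2 = 72*π;  (12)²·∫cos(4x)² dx = 144·π/2 = 72*π.
  (u')² cross terms: 2·(-12)·(12)·∫sin(4x)·cos(4x) dx = -288·(0) = 0.
  So ∫_0^π (u')² dx = 72*π + 72*π + 0 = 144*π.
||u||_{H^1}^2 = (9*π) + (144*π) = 153*π.


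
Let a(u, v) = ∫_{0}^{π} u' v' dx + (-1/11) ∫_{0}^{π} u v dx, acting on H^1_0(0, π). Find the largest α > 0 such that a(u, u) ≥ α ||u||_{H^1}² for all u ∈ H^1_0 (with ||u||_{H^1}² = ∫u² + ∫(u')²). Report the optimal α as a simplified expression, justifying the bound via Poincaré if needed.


α = 5/11

Coercivity of a(·,·) on H^1_0(0, π) means a(u, u) ≥ α ||u||_{H^1}² for every u ∈ H^1_0.
The interval has length L = π, and Poincaré/coercivity depend only on L. Here a(u, u) = ∫(u')² + (-1/11)·∫u².
Here c = -1/11 < 0 with |c| < (π/L)² = 1, so coercivity still holds. The condition a(u,u) ≥ α||u||_{H^1}² reads (1−α)∫(u')² ≥ (α−c)∫u². Any admissible α is ≤ 1 (rapidly oscillating u have ∫u²/∫(u')² → 0), and α = 1 would force 0 ≥ (1−c)∫u², impossible since c < 1; so 1−α > 0. By the sharp Poincaré inequality on H^1_0 of an interval of length L, ∫(u')² ≥ (π/L)²∫u² with equality for the first sine mode sin(π(x−x₀)/L) (x₀ the left endpoint), so the inequality holds for all u iff (1−α)(π/L)² ≥ α − c, i.e. α ≤ ((π/L)² + c)/((π/L)² + 1) = (1 + c(L/π)²)/(1 + (L/π)²). (Direct route, valid since c ≤ 0: Poincaré gives c∫u² ≥ c(L/π)²∫(u')², so a(u,u) ≥ (1 + c(L/π)²)∫(u')², while ||u||_{H^1}² ≤ (1 + (L/π)²)∫(u')²; dividing yields the same α.) With (π/L)² = 1 and c = -1/11, the largest admissible constant is α = ((π/L)² + c)/((π/L)² + 1).
Simplifying, α = 5/11.


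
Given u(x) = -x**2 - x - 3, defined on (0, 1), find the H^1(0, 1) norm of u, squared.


||u||_{H^1}^2 = 581/30

The H^1 norm (squared) on an interval (0, L) is
  ||u||_{H^1}^2 = ∫_0^L u(x)^2 dx + ∫_0^L u'(x)^2 dx.
Compute u'(x) = -2*x - 1.
Then u(x)^2 = x**4 + 2*x**3 + 7*x**2 + 6*x + 9 and u'(x)^2 = 4*x**2 + 4*x + 1.
Integrate each monomial from 0 to 1 using ∫_0^1 c·x^n dx = c·1^(n+1)/(n+1):
  ∫_0^1 u(x)^2 dx = ∫_0^1 (x^4 + 2*x^3 + 7*x^2 + 6*x + 9) dx. Term by term:
    ∫_0^1 x^4 dx = 1/5;  ∫_0^1 2*x^3 dx = 1/2;  ∫_0^1 7*x^2 dx = 7/3;
    ∫_0^1 6*x dx = 3;  ∫_0^1 9 dx = 9.
  Sum: 1/5 + 1/2 + 7/3 + 3 + 9 = 451/30.
  ∫_0^1 u'(x)^2 dx = ∫_0^1 (4*x^2 + 4*x + 1) dx. Term by term:
    ∫_0^1 4*x^2 dx = 4/3;  ∫_0^1 4*x dx = 2;  ∫_0^1 1 dx = 1.
  Sum: 4/3 + 2 + 1 = 13/3.
Adding: ||u||_{H^1}^2 = 451/30 + 13/3 = 581/30.


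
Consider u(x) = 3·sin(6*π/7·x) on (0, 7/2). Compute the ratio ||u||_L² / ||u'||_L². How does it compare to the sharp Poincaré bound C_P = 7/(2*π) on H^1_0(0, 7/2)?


||u||_L² / ||u'||_L² = 7/(6*π) < C_P = 7/(2*π).

u(x) = 3·sin(6*π/7·x), so u'(x) = 18*π*cos(6*π*x/7)/7.
Writing u(x) = A·sin(kπx/L) with A = 3 and k = 3, use ∫_0^L sin²(kπx/L) dx = L/2 and ∫_0^L cos²(kπx/L) dx = L/2.
u² = 9·sin²(6*π/7·x) and (u')² = 324*π^2/49·cos²(6*π/7·x), and each of sin², cos² integrates to L/2 = 7/4 over (0, 7/2).
∫_0^7/2 u² dx = 63/4, so ||u||_L² = 3*sqrt(7)/2.
∫_0^7/2 (u')² dx = 81*π^2/7, so ||u'||_L² = 9*sqrt(7)*π/7.
Ratio ||u||_L² / ||u'||_L² = 7/(6*π).
Sharp Poincaré constant on H^1_0(0, 7/2) is C_P = L/π = 7/(2*π), achieved by sin(2*π/7·x).
This is the k = 3 harmonic; the ratio L/(kπ) is strictly less than C_P = L/π, consistent with the sharp inequality ||u||_L² ≤ C_P ||u'||_L².


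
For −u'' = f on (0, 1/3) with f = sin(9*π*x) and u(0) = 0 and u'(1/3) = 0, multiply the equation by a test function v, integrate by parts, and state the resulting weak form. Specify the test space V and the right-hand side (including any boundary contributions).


V = {v ∈ H^1(0, 1/3) : v(0) = 0} (test functions vanish at x = 0 where u is specified); weak form: ∫_0^1/3 u'v' dx = ∫_0^1/3 (sin(9*π*x)) v dx for all v ∈ V.

Multiply both sides by a test function v and integrate from 0 to 1/3:
  ∫_0^1/3 −u''(x) v(x) dx = ∫_0^1/3 f(x) v(x) dx.
Integrate the LHS by parts once:
  ∫_0^1/3 −u'' v dx = −[u'(x) v(x)]_0^1/3 + ∫_0^1/3 u'(x) v'(x) dx.
Thus ∫_0^1/3 u'(x) v'(x) dx = ∫_0^1/3 f(x) v(x) dx + [u'(x) v(x)]_0^1/3.
Choose V so that boundary terms are either known or forced to vanish.
Mixed BC: u(0) = 0 (Dirichlet) and u'(1/3) = 0 (Neumann). Define V = {v ∈ H^1(0, 1/3) : v(0) = 0}. Then [u' v]_0^1/3 = u'(1/3)·v(1/3) − u'(0)·0 = 0.
Weak formulation: find u (satisfying any essential BC) such that ∫_0^1/3 u'(x) v'(x) dx = ∫_0^1/3 f v dx for all v ∈ V (Dirichlet at 0 absorbed into V; the Neumann datum at x = 1/3 is zero, so no boundary term remains).
Substituting f(x) = sin(9*π*x), the right-hand side is ∫_0^1/3 (sin(9*π*x)) v dx.


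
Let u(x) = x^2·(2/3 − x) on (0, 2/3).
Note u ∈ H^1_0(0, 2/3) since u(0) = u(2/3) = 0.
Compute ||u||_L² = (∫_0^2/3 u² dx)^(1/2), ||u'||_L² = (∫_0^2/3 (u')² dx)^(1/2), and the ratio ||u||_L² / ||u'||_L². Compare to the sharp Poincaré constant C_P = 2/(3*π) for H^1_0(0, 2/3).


||u||_L² / ||u'||_L² = sqrt(14)/21 < C_P = 2/(3*π).

u(x) = x^2·(2/3 − x), so u'(x) = x*(4 - 9*x)/3.
u(x) = x^2·(2/3 − x) vanishes at x = 0 and x = 2/3, so u ∈ H^1_0(0, 2/3). Differentiate via the product rule and integrate the resulting polynomials term by term.
  ∫_0^2/3 u² dx = ∫_0^2/3 (x^6 - 4*x^5/3 + 4*x^4/9) dx. Term by term:
    ∫_0^2/3 x^6 dx = 128/15309;  ∫_0^2/3 -4*x^5/3 dx = -128/6561;  ∫_0^2/3 4*x^4/9 dx = 128/10935.
  Sum: 128/15309 − 128/6561 + 128/10935 = 128/229635.
  ∫_0^2/3 (u')² dx = ∫_0^2/3 (9*x^4 - 8*x^3 + 16*x^2/9) dx. Term by term:
    ∫_0^2/3 9*x^4 dx = 32/135;  ∫_0^2/3 -8*x^3 dx = -32/81;  ∫_0^2/3 16*x^2/9 dx = 128/729.
  Sum: 32/135 − 32/81 + 128/729 = 64/3645.
∫_0^2/3 u² dx = 128/229635, so ||u||_L² = 8*sqrt(70)/2835.
∫_0^2/3 (u')² dx = 64/3645, so ||u'||_L² = 8*sqrt(5)/135.
Ratio ||u||_L² / ||u'||_L² = sqrt(14)/21.
Sharp Poincaré constant on H^1_0(0, 2/3) is C_P = L/π = 2/(3*π), achieved by sin(3*π/2·x).
A polynomial bump cannot attain the sharp Poincaré constant (only the first sine eigenfunction does), so the ratio is strictly less than C_P, consistent with ||u||_L² ≤ C_P ||u'||_L².


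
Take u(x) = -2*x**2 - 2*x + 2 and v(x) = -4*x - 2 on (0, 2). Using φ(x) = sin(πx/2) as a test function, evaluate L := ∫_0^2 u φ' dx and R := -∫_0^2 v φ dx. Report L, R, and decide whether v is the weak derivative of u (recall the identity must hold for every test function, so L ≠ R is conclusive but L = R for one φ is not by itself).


LHS = 24/π, RHS = 24/π. Yes, v = u' weakly.

u(x) = -2*x**2 - 2*x + 2, classical derivative u'(x) = -4*x - 2.
φ(x) = sin(πx/2), so φ'(x) = π*cos(π*x/2)/2.
Note φ(0) = φ(2) = 0, so the boundary term u·φ vanishes.
LHS = ∫_0^2 u(x) φ'(x) dx = ∫_0^2 (-π*x^2*cos(π*x/2) - π*x*cos(π*x/2) + π*cos(π*x/2)) dx. Term by term:
  ∫_0^2 π*cos(π*x/2) dx = 0;  ∫_0^2 -π*x*cos(π*x/2) dx = 8/π;  ∫_0^2 -π*x^2*cos(π*x/2) dx = 16/π.
Sum: 0 + 8/π + 16/π = 24/π.
So LHS = 24/π.
∫_0^2 v(x) φ(x) dx = ∫_0^2 (-4*x*sin(π*x/2) - 2*sin(π*x/2)) dx. Term by term:
  ∫_0^2 -2*sin(π*x/2) dx = -8/π;  ∫_0^2 -4*x*sin(π*x/2) dx = -16/π.
Sum: -8/π − 16/π = -24/π.
So RHS = -∫_0^2 v(x) φ(x) dx = 24/π.
LHS = RHS, so the identity holds for this test φ.
Moreover u is smooth here and v(x) = u'(x) = -4*x - 2 pointwise, so the identity holds for every test function. Hence v is the weak derivative of u.


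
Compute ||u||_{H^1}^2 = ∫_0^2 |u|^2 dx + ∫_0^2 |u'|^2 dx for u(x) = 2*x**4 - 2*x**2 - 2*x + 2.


||u||_{H^1}^2 = 36064/45

The H^1 norm (squared) on an interval (0, L) is
  ||u||_{H^1}^2 = ∫_0^L u(x)^2 dx + ∫_0^L u'(x)^2 dx.
Compute u'(x) = 8*x**3 - 4*x - 2.
Then u(x)^2 = 4*x**8 - 8*x**6 - 8*x**5 + 12*x**4 + 8*x**3 - 4*x**2 - 8*x + 4 and u'(x)^2 = 64*x**6 - 64*x**4 - 32*x**3 + 16*x**2 + 16*x + 4.
Integrate each monomial from 0 to 2 using ∫_0^2 c·x^n dx = c·2^(n+1)/(n+1):
  ∫_0^2 u(x)^2 dx = ∫_0^2 (4*x^8 - 8*x^6 - 8*x^5 + 12*x^4 + 8*x^3 - 4*x^2 - 8*x + 4) dx. Term by term:
    ∫_0^2 4*x^8 dx = 2048/9;  ∫_0^2 -8*x^6 dx = -1024/7;  ∫_0^2 -8*x^5 dx = -256/3;
    ∫_0^2 12*x^4 dx = 384/5;  ∫_0^2 8*x^3 dx = 32;  ∫_0^2 -4*x^2 dx = -32/3;
    ∫_0^2 -8*x dx = -16;  ∫_0^2 4 dx = 8.
  Sum: 2048/9 − 1024/7 − 256/3 + 384/5 + 32 − 32/3 − 16 + 8 = 27112/315.
  ∫_0^2 u'(x)^2 dx = ∫_0^2 (64*x^6 - 64*x^4 - 32*x^3 + 16*x^2 + 16*x + 4) dx. Term by term:
    ∫_0^2 64*x^6 dx = 8192/7;  ∫_0^2 -64*x^4 dx = -2048/5;  ∫_0^2 -32*x^3 dx = -128;
    ∫_0^2 16*x^2 dx = 128/3;  ∫_0^2 16*x dx = 32;  ∫_0^2 4 dx = 8.
  Sum: 8192/7 − 2048/5 − 128 + 128/3 + 32 + 8 = 75112/105.
Adding: ||u||_{H^1}^2 = 27112/315 + 75112/105 = 36064/45.


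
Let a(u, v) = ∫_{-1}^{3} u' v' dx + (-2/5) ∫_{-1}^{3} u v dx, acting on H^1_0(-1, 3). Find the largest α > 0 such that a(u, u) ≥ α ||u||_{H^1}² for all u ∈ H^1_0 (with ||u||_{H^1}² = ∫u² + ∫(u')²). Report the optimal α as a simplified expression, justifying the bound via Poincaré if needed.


α = (-32/5 + π^2)/(π^2 + 16)

Coercivity of a(·,·) on H^1_0(-1, 3) means a(u, u) ≥ α ||u||_{H^1}² for every u ∈ H^1_0.
The interval has length L = 4, and Poincaré/coercivity depend only on L. Here a(u, u) = ∫(u')² + (-2/5)·∫u².
Here c = -2/5 < 0 with |c| < (π/L)² = π^2/16, so coercivity still holds. The condition a(u,u) ≥ α||u||_{H^1}² reads (1−α)∫(u')² ≥ (α−c)∫u². Any admissible α is ≤ 1 (rapidly oscillating u have ∫u²/∫(u')² → 0), and α = 1 would force 0 ≥ (1−c)∫u², impossible since c < 1; so 1−α > 0. By the sharp Poincaré inequality on H^1_0 of an interval of length L, ∫(u')² ≥ (π/L)²∫u² with equality for the first sine mode sin(π(x−x₀)/L) (x₀ the left endpoint), so the inequality holds for all u iff (1−α)(π/L)² ≥ α − c, i.e. α ≤ ((π/L)² + c)/((π/L)² + 1) = (1 + c(L/π)²)/(1 + (L/π)²). (Direct route, valid since c ≤ 0: Poincaré gives c∫u² ≥ c(L/π)²∫(u')², so a(u,u) ≥ (1 + c(L/π)²)∫(u')², while ||u||_{H^1}² ≤ (1 + (L/π)²)∫(u')²; dividing yields the same α.) With (π/L)² = π^2/16 and c = -2/5, the largest admissible constant is α = ((π/L)² + c)/((π/L)² + 1).
Simplifying, α = (-32/5 + π^2)/(π^2 + 16).


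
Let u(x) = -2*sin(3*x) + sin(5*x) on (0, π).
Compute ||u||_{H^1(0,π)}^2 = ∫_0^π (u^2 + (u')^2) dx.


||u||_{H^1(0,π)}^2 = 33*π

u'(x) = -6*cos(3*x) + 5*cos(5*x).
Expand u² and (u')² and integrate term by term on (0, π), using: for integers n ≥ 1, ∫_0^π sin²(nx) dx = ∫_0^π cos²(nx) dx = π/2; for n ≠ n', ∫_0^π sin(nx)sin(n'x) dx = ∫_0^π cos(nx)cos(n'x) dx = 0; and by product-to-sum, ∫_0^π sin(nx)cos(n'x) dx = ½∫_0^π [sin((n+n')x) + sin((n−n')x)] dx, which is 0 when n+n' is even and 2n/(n²−n'²) when n+n' is odd (it need not vanish on (0, π)).
  u² squared terms: (-2)²·∫sin(3x)² dx = 4·π/2 = 2*π;  (1)²·∫sin(5x)² dx = 1·π/2 = π/2.
  u² cross terms: 2·(-2)·(1)·∫sin(3x)·sin(5x) dx = -4·(0) = 0.
  So ∫_0^π u² dx = 2*π + π/2 + 0 = 5*π/2.
  (u')² squared terms: (-6)²·∫cos(3x)² dx = 36·π/2 = 18*π;  (5)²·∫cos(5x)² dx = 25·π/2 = 25*π/2.
  (u')² cross terms: 2·(-6)·(5)·∫cos(3x)·cos(5x) dx = -60·(0) = 0.
  So ∫_0^π (u')² dx = 18*π + 25*π/2 + 0 = 61*π/2.
||u||_{H^1}^2 = (5*π/2) + (61*π/2) = 33*π.


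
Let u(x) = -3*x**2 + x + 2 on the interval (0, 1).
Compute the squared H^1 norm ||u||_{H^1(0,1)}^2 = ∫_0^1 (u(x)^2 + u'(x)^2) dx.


||u||_{H^1}^2 = 289/30

The H^1 norm (squared) on an interval (0, L) is
  ||u||_{H^1}^2 = ∫_0^L u(x)^2 dx + ∫_0^L u'(x)^2 dx.
Compute u'(x) = 1 - 6*x.
Then u(x)^2 = 9*x**4 - 6*x**3 - 11*x**2 + 4*x + 4 and u'(x)^2 = 36*x**2 - 12*x + 1.
Integrate each monomial from 0 to 1 using ∫_0^1 c·x^n dx = c·1^(n+1)/(n+1):
  ∫_0^1 u(x)^2 dx = ∫_0^1 (9*x^4 - 6*x^3 - 11*x^2 + 4*x + 4) dx. Term by term:
    ∫_0^1 9*x^4 dx = 9/5;  ∫_0^1 -6*x^3 dx = -3/2;  ∫_0^1 -11*x^2 dx = -11/3;
    ∫_0^1 4*x dx = 2;  ∫_0^1 4 dx = 4.
  Sum: 9/5 − 3/2 − 11/3 + 2 + 4 = 79/30.
  ∫_0^1 u'(x)^2 dx = ∫_0^1 (36*x^2 - 12*x + 1) dx. Term by term:
    ∫_0^1 36*x^2 dx = 12;  ∫_0^1 -12*x dx = -6;  ∫_0^1 1 dx = 1.
  Sum: 12 − 6 + 1 = 7.
Adding: ||u||_{H^1}^2 = 79/30 + 7 = 289/30.


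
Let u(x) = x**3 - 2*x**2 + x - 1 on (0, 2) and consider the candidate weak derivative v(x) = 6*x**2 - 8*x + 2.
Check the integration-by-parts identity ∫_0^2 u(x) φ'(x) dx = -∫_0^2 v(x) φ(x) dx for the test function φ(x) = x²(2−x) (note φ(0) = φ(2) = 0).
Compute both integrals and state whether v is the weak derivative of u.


LHS = -4/3, RHS = -8/3. No, v is not the weak derivative of u.

u(x) = x**3 - 2*x**2 + x - 1, classical derivative u'(x) = 3*x**2 - 4*x + 1.
φ(x) = x²(2−x), so φ'(x) = x*(4 - 3*x).
Note φ(0) = φ(2) = 0, so the boundary term u·φ vanishes.
LHS = ∫_0^2 u(x) φ'(x) dx = ∫_0^2 (-3*x^5 + 10*x^4 - 11*x^3 + 7*x^2 - 4*x) dx. Term by term:
  ∫_0^2 -3*x^5 dx = -32;  ∫_0^2 10*x^4 dx = 64;  ∫_0^2 -11*x^3 dx = -44;
  ∫_0^2 7*x^2 dx = 56/3;  ∫_0^2 -4*x dx = -8.
Sum: -32 + 64 − 44 + 56/3 − 8 = -4/3.
So LHS = -4/3.
∫_0^2 v(x) φ(x) dx = ∫_0^2 (-6*x^5 + 20*x^4 - 18*x^3 + 4*x^2) dx. Term by term:
  ∫_0^2 -6*x^5 dx = -64;  ∫_0^2 20*x^4 dx = 128;  ∫_0^2 -18*x^3 dx = -72;
  ∫_0^2 4*x^2 dx = 32/3.
Sum: -64 + 128 − 72 + 32/3 = 8/3.
So RHS = -∫_0^2 v(x) φ(x) dx = -8/3.
LHS − RHS = 4/3 ≠ 0, so the identity fails.
(For a valid weak derivative the identity must hold for EVERY test function, in particular this one. The failure shows v is NOT the weak derivative of u.)
Correct weak derivative would be u'(x) = 3*x**2 - 4*x + 1.


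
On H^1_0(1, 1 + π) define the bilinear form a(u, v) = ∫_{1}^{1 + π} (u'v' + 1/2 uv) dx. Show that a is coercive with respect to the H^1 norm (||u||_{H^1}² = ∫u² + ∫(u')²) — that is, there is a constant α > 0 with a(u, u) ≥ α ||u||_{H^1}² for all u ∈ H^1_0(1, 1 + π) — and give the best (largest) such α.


α = 3/4

Coercivity of a(·,·) on H^1_0(1, 1 + π) means a(u, u) ≥ α ||u||_{H^1}² for every u ∈ H^1_0.
The interval has length L = π, and Poincaré/coercivity depend only on L. Here a(u, u) = ∫(u')² + (1/2)·∫u².
Here 0 < c = 1/2 < 1. The condition a(u,u) ≥ α||u||_{H^1}² reads (1−α)∫(u')² ≥ (α−c)∫u². Any admissible α is ≤ 1 (rapidly oscillating u have ∫u²/∫(u')² → 0), and α = 1 would force 0 ≥ (1−c)∫u², impossible since c < 1; so 1−α > 0. By the sharp Poincaré inequality on H^1_0 of an interval of length L, ∫(u')² ≥ (π/L)²∫u² with equality for the first sine mode sin(π(x−x₀)/L) (x₀ the left endpoint), so the inequality holds for all u iff (1−α)(π/L)² ≥ α − c, i.e. α ≤ ((π/L)² + c)/((π/L)² + 1) = (1 + c(L/π)²)/(1 + (L/π)²). With (π/L)² = 1 and c = 1/2, the largest admissible constant is α = ((π/L)² + c)/((π/L)² + 1).
Simplifying, α = 3/4.


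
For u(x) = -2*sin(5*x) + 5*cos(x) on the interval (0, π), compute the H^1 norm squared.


||u||_{H^1(0,π)}^2 = 77*π

u'(x) = -5*sin(x) - 10*cos(5*x).
Expand u² and (u')² and integrate term by term on (0, π), using: for integers n ≥ 1, ∫_0^π sin²(nx) dx = ∫_0^π cos²(nx) dx = π/2; for n ≠ n', ∫_0^π sin(nx)sin(n'x) dx = ∫_0^π cos(nx)cos(n'x) dx = 0; and by product-to-sum, ∫_0^π sin(nx)cos(n'x) dx = ½∫_0^π [sin((n+n')x) + sin((n−n')x)] dx, which is 0 when n+n' is even and 2n/(n²−n'²) when n+n' is odd (it need not vanish on (0, π)).
  u² squared terms: (-2)²·∫sin(5x)² dx = 4·π/2 = 2*π;  (5)²·∫cos(x)² dx = 25·π/2 = 25*π/2.
  u² cross terms: 2·(-2)·(5)·∫sin(5x)·cos(x) dx = -20·(0) = 0.
  So ∫_0^π u² dx = 2*π + 25*π/2 + 0 = 29*π/2.
  (u')² squared terms: (-10)²·∫cos(5x)² dx = 100·π/2 = 50*π;  (-5)²·∫sin(x)² dx = 25·π/2 = 25*π/2.
  (u')² cross terms: 2·(-10)·(-5)·∫cos(5x)·sin(x) dx = 100·(0) = 0.
  So ∫_0^π (u')² dx = 50*π + 25*π/2 + 0 = 125*π/2.
||u||_{H^1}^2 = (29*π/2) + (125*π/2) = 77*π.


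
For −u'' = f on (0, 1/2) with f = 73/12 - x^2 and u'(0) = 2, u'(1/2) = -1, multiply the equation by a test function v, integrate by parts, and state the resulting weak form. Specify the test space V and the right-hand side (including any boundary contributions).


V = H^1(0, 1/2) (v unrestricted at boundary; u is determined up to an additive constant); weak form: ∫_0^1/2 u'v' dx = ∫_0^1/2 (73/12 - x^2) v dx − v(1/2) − 2·v(0) for all v ∈ V.

Multiply both sides by a test function v and integrate from 0 to 1/2:
  ∫_0^1/2 −u''(x) v(x) dx = ∫_0^1/2 f(x) v(x) dx.
Integrate the LHS by parts once:
  ∫_0^1/2 −u'' v dx = −[u'(x) v(x)]_0^1/2 + ∫_0^1/2 u'(x) v'(x) dx.
Thus ∫_0^1/2 u'(x) v'(x) dx = ∫_0^1/2 f(x) v(x) dx + [u'(x) v(x)]_0^1/2.
Choose V so that boundary terms are either known or forced to vanish.
u has inhomogeneous Neumann u'(0) = 2, u'(1/2) = -1. [u' v]_0^1/2 = (-1)·v(1/2) − (2)·v(0) = − v(1/2) − 2·v(0). Take V = H^1(0, 1/2); boundary term becomes part of RHS.
Weak formulation: find u (satisfying any essential BC) such that ∫_0^1/2 u'(x) v'(x) dx = ∫_0^1/2 f v dx − v(1/2) − 2·v(0) for all v ∈ V (Neumann data are natural BCs: they enter the RHS as boundary terms).
Substituting f(x) = 73/12 - x^2, the right-hand side is ∫_0^1/2 (73/12 - x^2) v dx − v(1/2) − 2·v(0).
Compatibility check (pure Neumann): taking v ≡ 1 ∈ V gives 0 = ∫_0^1/2 f dx + (-1) − (2), i.e. ∫_0^1/2 f dx must equal u'(0) − u'(1/2) = 3. Indeed ∫_0^1/2 (73/12 - x^2) dx = 3, so the data are compatible. The solution is then unique only up to an additive constant (fix it e.g. by requiring ∫_0^1/2 u dx = 0).


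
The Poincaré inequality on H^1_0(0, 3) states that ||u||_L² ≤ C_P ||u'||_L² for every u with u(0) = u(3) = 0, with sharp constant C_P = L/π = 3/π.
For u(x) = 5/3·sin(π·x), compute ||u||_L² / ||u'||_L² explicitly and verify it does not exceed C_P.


||u||_L² / ||u'||_L² = 1/π < C_P = 3/π.

u(x) = 5/3·sin(π·x), so u'(x) = 5*π*cos(π*x)/3.
Writing u(x) = A·sin(kπx/L) with A = 5/3 and k = 3, use ∫_0^L sin²(kπx/L) dx = L/2 and ∫_0^L cos²(kπx/L) dx = L/2.
u² = 25/9·sin²(π·x) and (u')² = 25*π^2/9·cos²(π·x), and each of sin², cos² integrates to L/2 = 3/2 over (0, 3).
∫_0^3 u² dx = 25/6, so ||u||_L² = 5*sqrt(6)/6.
∫_0^3 (u')² dx = 25*π^2/6, so ||u'||_L² = 5*sqrt(6)*π/6.
Ratio ||u||_L² / ||u'||_L² = 1/π.
Sharp Poincaré constant on H^1_0(0, 3) is C_P = L/π = 3/π, achieved by sin(π/3·x).
This is the k = 3 harmonic; the ratio L/(kπ) is strictly less than C_P = L/π, consistent with the sharp inequality ||u||_L² ≤ C_P ||u'||_L².


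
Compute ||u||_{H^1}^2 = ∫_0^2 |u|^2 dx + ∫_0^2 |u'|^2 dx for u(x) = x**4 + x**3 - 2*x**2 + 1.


||u||_{H^1}^2 = 128878/315

The H^1 norm (squared) on an interval (0, L) is
  ||u||_{H^1}^2 = ∫_0^L u(x)^2 dx + ∫_0^L u'(x)^2 dx.
Compute u'(x) = 4*x**3 + 3*x**2 - 4*x.
Then u(x)^2 = x**8 + 2*x**7 - 3*x**6 - 4*x**5 + 6*x**4 + 2*x**3 - 4*x**2 + 1 and u'(x)^2 = 16*x**6 + 24*x**5 - 23*x**4 - 24*x**3 + 16*x**2.
Integrate each monomial from 0 to 2 using ∫_0^2 c·x^n dx = c·2^(n+1)/(n+1):
  ∫_0^2 u(x)^2 dx = ∫_0^2 (x^8 + 2*x^7 - 3*x^6 - 4*x^5 + 6*x^4 + 2*x^3 - 4*x^2 + 1) dx. Term by term:
    ∫_0^2 x^8 dx = 512/9;  ∫_0^2 2*x^7 dx = 64;  ∫_0^2 -3*x^6 dx = -384/7;
    ∫_0^2 -4*x^5 dx = -128/3;  ∫_0^2 6*x^4 dx = 192/5;  ∫_0^2 2*x^3 dx = 8;
    ∫_0^2 -4*x^2 dx = -32/3;  ∫_0^2 1 dx = 2.
  Sum: 512/9 + 64 − 384/7 − 128/3 + 192/5 + 8 − 32/3 + 2 = 19246/315.
  ∫_0^2 u'(x)^2 dx = ∫_0^2 (16*x^6 + 24*x^5 - 23*x^4 - 24*x^3 + 16*x^2) dx. Term by term:
    ∫_0^2 16*x^6 dx = 2048/7;  ∫_0^2 24*x^5 dx = 256;  ∫_0^2 -23*x^4 dx = -736/5;
    ∫_0^2 -24*x^3 dx = -96;  ∫_0^2 16*x^2 dx = 128/3.
  Sum: 2048/7 + 256 − 736/5 − 96 + 128/3 = 36544/105.
Adding: ||u||_{H^1}^2 = 19246/315 + 36544/105 = 128878/315.


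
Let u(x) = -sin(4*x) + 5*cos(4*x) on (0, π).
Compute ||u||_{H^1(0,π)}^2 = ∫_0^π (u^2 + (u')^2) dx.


||u||_{H^1(0,π)}^2 = 221*π

u'(x) = -20*sin(4*x) - 4*cos(4*x).
Expand u² and (u')² and integrate term by term on (0, π), using: for integers n ≥ 1, ∫_0^π sin²(nx) dx = ∫_0^π cos²(nx) dx = π/2; for n ≠ n', ∫_0^π sin(nx)sin(n'x) dx = ∫_0^π cos(nx)cos(n'x) dx = 0; and by product-to-sum, ∫_0^π sin(nx)cos(n'x) dx = ½∫_0^π [sin((n+n')x) + sin((n−n')x)] dx, which is 0 when n+n' is even and 2n/(n²−n'²) when n+n' is odd (it need not vanish on (0, π)).
  u² squared terms: (-1)²·∫sin(4x)² dx = 1·π/2 = π/2;  (5)²·∫cos(4x)² dx = 25·π/2 = 25*π/2.
  u² cross terms: 2·(-1)·(5)·∫sin(4x)·cos(4x) dx = -10·(0) = 0.
  So ∫_0^π u² dx = π/2 + 25*π/2 + 0 = 13*π.
  (u')² squared terms: (-20)²·∫sin(4x)² dx = 400·π/2 = 200*π;  (-4)²·∫cos(4x)² dx = 16·π/2 = 8*π.
  (u')² cross terms: 2·(-20)·(-4)·∫sin(4x)·cos(4x) dx = 160·(0) = 0.
  So ∫_0^π (u')² dx = 200*π + 8*π + 0 = 208*π.
||u||_{H^1}^2 = (13*π) + (208*π) = 221*π.


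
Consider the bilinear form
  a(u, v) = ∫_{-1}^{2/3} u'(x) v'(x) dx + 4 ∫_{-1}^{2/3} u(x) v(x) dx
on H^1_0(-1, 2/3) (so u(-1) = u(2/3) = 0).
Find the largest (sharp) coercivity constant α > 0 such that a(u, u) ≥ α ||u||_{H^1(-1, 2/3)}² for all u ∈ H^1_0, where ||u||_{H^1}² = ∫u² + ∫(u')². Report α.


α = 1

Coercivity of a(·,·) on H^1_0(-1, 2/3) means a(u, u) ≥ α ||u||_{H^1}² for every u ∈ H^1_0.
The interval has length L = 5/3, and Poincaré/coercivity depend only on L. Here a(u, u) = ∫(u')² + (4)·∫u².
Here c = 4 ≥ 1, so a(u,u) = ∫(u')² + c∫u² ≥ ∫(u')² + ∫u² = ||u||_{H^1}², i.e. α = 1 works. No larger α is possible: a(u,u) ≥ α||u||_{H^1}² means (1−α)∫(u')² ≥ (α−c)∫u², and for the modes u_n = sin(nπ(x−x₀)/L) (x₀ the left endpoint) one has ∫u_n²/∫(u_n')² = (L/(nπ))² → 0, so a(u_n,u_n)/||u_n||_{H^1}² → 1. Hence the optimal constant is α = 1.
Therefore α = 1.


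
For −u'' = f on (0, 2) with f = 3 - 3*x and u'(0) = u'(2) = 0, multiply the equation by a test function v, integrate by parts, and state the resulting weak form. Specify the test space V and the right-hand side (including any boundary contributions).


V = H^1(0, 2) (no boundary constraint on v; u is determined up to an additive constant); weak form: ∫_0^2 u'v' dx = ∫_0^2 (3 - 3*x) v dx for all v ∈ V.

Multiply both sides by a test function v and integrate from 0 to 2:
  ∫_0^2 −u''(x) v(x) dx = ∫_0^2 f(x) v(x) dx.
Integrate the LHS by parts once:
  ∫_0^2 −u'' v dx = −[u'(x) v(x)]_0^2 + ∫_0^2 u'(x) v'(x) dx.
Thus ∫_0^2 u'(x) v'(x) dx = ∫_0^2 f(x) v(x) dx + [u'(x) v(x)]_0^2.
Choose V so that boundary terms are either known or forced to vanish.
u has homogeneous Neumann: u'(0) = u'(2) = 0. So [u' v]_0^2 = 0·v(2) − 0·v(0) = 0 for any v; take V = H^1(0, 2).
Weak formulation: find u (satisfying any essential BC) such that ∫_0^2 u'(x) v'(x) dx = ∫_0^2 f v dx for all v ∈ V (homogeneous Neumann, so boundary terms vanish).
Substituting f(x) = 3 - 3*x, the right-hand side is ∫_0^2 (3 - 3*x) v dx.
Compatibility check (pure Neumann): taking v ≡ 1 ∈ V gives 0 = ∫_0^2 f dx + (0) − (0), i.e. ∫_0^2 f dx must equal u'(0) − u'(2) = 0. Indeed ∫_0^2 (3 - 3*x) dx = 0, so the data are compatible. The solution is then unique only up to an additive constant (fix it e.g. by requiring ∫_0^2 u dx = 0).


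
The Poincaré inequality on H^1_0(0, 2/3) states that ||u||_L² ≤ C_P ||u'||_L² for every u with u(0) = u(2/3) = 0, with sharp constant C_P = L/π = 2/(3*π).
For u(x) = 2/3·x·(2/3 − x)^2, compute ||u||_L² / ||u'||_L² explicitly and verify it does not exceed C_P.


||u||_L² / ||u'||_L² = sqrt(14)/21 < C_P = 2/(3*π).

u(x) = 2/3·x·(2/3 − x)^2, so u'(x) = 2*x^2 - 16*x/9 + 8/27.
u(x) = 2/3·x·(2/3 − x)^2 vanishes at x = 0 and x = 2/3, so u ∈ H^1_0(0, 2/3). Differentiate via the product rule and integrate the resulting polynomials term by term.
  ∫_0^2/3 u² dx = ∫_0^2/3 (4*x^6/9 - 32*x^5/27 + 32*x^4/27 - 128*x^3/243 + 64*x^2/729) dx. Term by term:
    ∫_0^2/3 4*x^6/9 dx = 512/137781;  ∫_0^2/3 -32*x^5/27 dx = -1024/59049;  ∫_0^2/3 32*x^4/27 dx = 1024/32805;
    ∫_0^2/3 -128*x^3/243 dx = -512/19683;  ∫_0^2/3 64*x^2/729 dx = 512/59049.
  Sum: 512/137781 − 1024/59049 + 1024/32805 − 512/19683 + 512/59049 = 512/2066715.
  ∫_0^2/3 (u')² dx = ∫_0^2/3 (4*x^4 - 64*x^3/9 + 352*x^2/81 - 256*x/243 + 64/729) dx. Term by term:
    ∫_0^2/3 4*x^4 dx = 128/1215;  ∫_0^2/3 -64*x^3/9 dx = -256/729;  ∫_0^2/3 352*x^2/81 dx = 2816/6561;
    ∫_0^2/3 -256*x/243 dx = -512/2187;  ∫_0^2/3 64/729 dx = 128/2187.
  Sum: 128/1215 − 256/729 + 2816/6561 − 512/2187 + 128/2187 = 256/32805.
∫_0^2/3 u² dx = 512/2066715, so ||u||_L² = 16*sqrt(70)/8505.
∫_0^2/3 (u')² dx = 256/32805, so ||u'||_L² = 16*sqrt(5)/405.
Ratio ||u||_L² / ||u'||_L² = sqrt(14)/21.
Sharp Poincaré constant on H^1_0(0, 2/3) is C_P = L/π = 2/(3*π), achieved by sin(3*π/2·x).
A polynomial bump cannot attain the sharp Poincaré constant (only the first sine eigenfunction does), so the ratio is strictly less than C_P, consistent with ||u||_L² ≤ C_P ||u'||_L².


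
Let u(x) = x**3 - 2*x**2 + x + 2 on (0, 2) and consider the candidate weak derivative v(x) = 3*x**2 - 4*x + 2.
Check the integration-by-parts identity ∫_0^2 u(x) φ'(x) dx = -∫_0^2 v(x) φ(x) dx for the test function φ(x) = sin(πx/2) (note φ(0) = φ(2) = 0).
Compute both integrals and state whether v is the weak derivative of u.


LHS = -12/π + 96/π^3, RHS = -16/π + 96/π^3. No, v is not the weak derivative of u.

u(x) = x**3 - 2*x**2 + x + 2, classical derivative u'(x) = 3*x**2 - 4*x + 1.
φ(x) = sin(πx/2), so φ'(x) = π*cos(π*x/2)/2.
Note φ(0) = φ(2) = 0, so the boundary term u·φ vanishes.
LHS = ∫_0^2 u(x) φ'(x) dx = ∫_0^2 (π*x^3*cos(π*x/2)/2 - π*x^2*cos(π*x/2) + π*x*cos(π*x/2)/2 + π*cos(π*x/2)) dx. Term by term:
  ∫_0^2 π*cos(π*x/2) dx = 0;  ∫_0^2 π*x*cos(π*x/2)/2 dx = -4/π;  ∫_0^2 π*x^3*cos(π*x/2)/2 dx = -24/π + 96/π^3;
  ∫_0^2 -π*x^2*cos(π*x/2) dx = 16/π.
Sum: 0 − 4/π + -24/π + 96/π^3 + 16/π = -12/π + 96/π^3.
So LHS = -12/π + 96/π^3.
∫_0^2 v(x) φ(x) dx = ∫_0^2 (3*x^2*sin(π*x/2) - 4*x*sin(π*x/2) + 2*sin(π*x/2)) dx. Term by term:
  ∫_0^2 2*sin(π*x/2) dx = 8/π;  ∫_0^2 -4*x*sin(π*x/2) dx = -16/π;  ∫_0^2 3*x^2*sin(π*x/2) dx = -96/π^3 + 24/π.
Sum: 8/π − 16/π + -96/π^3 + 24/π = -96/π^3 + 16/π.
So RHS = -∫_0^2 v(x) φ(x) dx = -16/π + 96/π^3.
LHS − RHS = 4/π ≠ 0, so the identity fails.
(For a valid weak derivative the identity must hold for EVERY test function, in particular this one. The failure shows v is NOT the weak derivative of u.)
Correct weak derivative would be u'(x) = 3*x**2 - 4*x + 1.


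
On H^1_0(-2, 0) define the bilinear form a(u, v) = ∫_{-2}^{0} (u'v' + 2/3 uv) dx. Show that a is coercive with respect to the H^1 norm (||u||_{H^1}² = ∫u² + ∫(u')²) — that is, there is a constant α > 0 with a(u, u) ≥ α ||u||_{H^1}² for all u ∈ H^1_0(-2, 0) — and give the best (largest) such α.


α = (8/3 + π^2)/(4 + π^2)

Coercivity of a(·,·) on H^1_0(-2, 0) means a(u, u) ≥ α ||u||_{H^1}² for every u ∈ H^1_0.
The interval has length L = 2, and Poincaré/coercivity depend only on L. Here a(u, u) = ∫(u')² + (2/3)·∫u².
Here 0 < c = 2/3 < 1. The condition a(u,u) ≥ α||u||_{H^1}² reads (1−α)∫(u')² ≥ (α−c)∫u². Any admissible α is ≤ 1 (rapidly oscillating u have ∫u²/∫(u')² → 0), and α = 1 would force 0 ≥ (1−c)∫u², impossible since c < 1; so 1−α > 0. By the sharp Poincaré inequality on H^1_0 of an interval of length L, ∫(u')² ≥ (π/L)²∫u² with equality for the first sine mode sin(π(x−x₀)/L) (x₀ the left endpoint), so the inequality holds for all u iff (1−α)(π/L)² ≥ α − c, i.e. α ≤ ((π/L)² + c)/((π/L)² + 1) = (1 + c(L/π)²)/(1 + (L/π)²). With (π/L)² = π^2/4 and c = 2/3, the largest admissible constant is α = ((π/L)² + c)/((π/L)² + 1).
Simplifying, α = (8/3 + π^2)/(4 + π^2).


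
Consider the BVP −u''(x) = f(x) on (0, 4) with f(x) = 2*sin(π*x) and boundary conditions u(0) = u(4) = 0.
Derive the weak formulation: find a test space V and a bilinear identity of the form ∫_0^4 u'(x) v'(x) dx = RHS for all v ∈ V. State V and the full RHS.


V = H^1_0(0, 4) (so v(0) = v(4) = 0); weak form: ∫_0^4 u'v' dx = ∫_0^4 (2*sin(π*x)) v dx for all v ∈ V.

Multiply both sides by a test function v and integrate from 0 to 4:
  ∫_0^4 −u''(x) v(x) dx = ∫_0^4 f(x) v(x) dx.
Integrate the LHS by parts once:
  ∫_0^4 −u'' v dx = −[u'(x) v(x)]_0^4 + ∫_0^4 u'(x) v'(x) dx.
Thus ∫_0^4 u'(x) v'(x) dx = ∫_0^4 f(x) v(x) dx + [u'(x) v(x)]_0^4.
Choose V so that boundary terms are either known or forced to vanish.
u is Dirichlet: u(0) = u(4) = 0. Let V = H^1_0(0, 4); then v(0) = v(4) = 0, and [u' v]_0^4 = 0.
Weak formulation: find u (satisfying any essential BC) such that ∫_0^4 u'(x) v'(x) dx = ∫_0^4 f v dx for all v ∈ V.
Substituting f(x) = 2*sin(π*x), the right-hand side is ∫_0^4 (2*sin(π*x)) v dx.


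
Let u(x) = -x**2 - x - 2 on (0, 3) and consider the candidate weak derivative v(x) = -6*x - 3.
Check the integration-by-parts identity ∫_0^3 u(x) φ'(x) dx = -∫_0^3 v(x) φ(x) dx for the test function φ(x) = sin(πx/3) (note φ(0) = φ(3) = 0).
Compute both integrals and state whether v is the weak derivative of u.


LHS = 24/π, RHS = 72/π. No, v is not the weak derivative of u.

u(x) = -x**2 - x - 2, classical derivative u'(x) = -2*x - 1.
φ(x) = sin(πx/3), so φ'(x) = π*cos(π*x/3)/3.
Note φ(0) = φ(3) = 0, so the boundary term u·φ vanishes.
LHS = ∫_0^3 u(x) φ'(x) dx = ∫_0^3 (-π*x^2*cos(π*x/3)/3 - π*x*cos(π*x/3)/3 - 2*π*cos(π*x/3)/3) dx. Term by term:
  ∫_0^3 -2*π*cos(π*x/3)/3 dx = 0;  ∫_0^3 -π*x*cos(π*x/3)/3 dx = 6/π;  ∫_0^3 -π*x^2*cos(π*x/3)/3 dx = 18/π.
Sum: 0 + 6/π + 18/π = 24/π.
So LHS = 24/π.
∫_0^3 v(x) φ(x) dx = ∫_0^3 (-6*x*sin(π*x/3) - 3*sin(π*x/3)) dx. Term by term:
  ∫_0^3 -3*sin(π*x/3) dx = -18/π;  ∫_0^3 -6*x*sin(π*x/3) dx = -54/π.
Sum: -18/π − 54/π = -72/π.
So RHS = -∫_0^3 v(x) φ(x) dx = 72/π.
LHS − RHS = -48/π ≠ 0, so the identity fails.
(For a valid weak derivative the identity must hold for EVERY test function, in particular this one. The failure shows v is NOT the weak derivative of u.)
Correct weak derivative would be u'(x) = -2*x - 1.


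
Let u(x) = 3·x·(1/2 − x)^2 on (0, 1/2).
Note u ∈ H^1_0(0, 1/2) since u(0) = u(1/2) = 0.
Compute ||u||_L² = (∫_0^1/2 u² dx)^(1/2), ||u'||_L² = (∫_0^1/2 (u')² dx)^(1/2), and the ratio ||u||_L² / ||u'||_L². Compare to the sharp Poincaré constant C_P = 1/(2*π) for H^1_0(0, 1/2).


||u||_L² / ||u'||_L² = sqrt(14)/28 < C_P = 1/(2*π).

u(x) = 3·x·(1/2 − x)^2, so u'(x) = 9*x^2 - 6*x + 3/4.
u(x) = 3·x·(1/2 − x)^2 vanishes at x = 0 and x = 1/2, so u ∈ H^1_0(0, 1/2). Differentiate via the product rule and integrate the resulting polynomials term by term.
  ∫_0^1/2 u² dx = ∫_0^1/2 (9*x^6 - 18*x^5 + 27*x^4/2 - 9*x^3/2 + 9*x^2/16) dx. Term by term:
    ∫_0^1/2 9*x^6 dx = 9/896;  ∫_0^1/2 -18*x^5 dx = -3/64;  ∫_0^1/2 27*x^4/2 dx = 27/320;
    ∫_0^1/2 -9*x^3/2 dx = -9/128;  ∫_0^1/2 9*x^2/16 dx = 3/128.
  Sum: 9/896 − 3/64 + 27/320 − 9/128 + 3/128 = 3/4480.
  ∫_0^1/2 (u')² dx = ∫_0^1/2 (81*x^4 - 108*x^3 + 99*x^2/2 - 9*x + 9/16) dx. Term by term:
    ∫_0^1/2 81*x^4 dx = 81/160;  ∫_0^1/2 -108*x^3 dx = -27/16;  ∫_0^1/2 99*x^2/2 dx = 33/16;
    ∫_0^1/2 -9*x dx = -9/8;  ∫_0^1/2 9/16 dx = 9/32.
  Sum: 81/160 − 27/16 + 33/16 − 9/8 + 9/32 = 3/80.
∫_0^1/2 u² dx = 3/4480, so ||u||_L² = sqrt(210)/560.
∫_0^1/2 (u')² dx = 3/80, so ||u'||_L² = sqrt(15)/20.
Ratio ||u||_L² / ||u'||_L² = sqrt(14)/28.
Sharp Poincaré constant on H^1_0(0, 1/2) is C_P = L/π = 1/(2*π), achieved by sin(2*π·x).
A polynomial bump cannot attain the sharp Poincaré constant (only the first sine eigenfunction does), so the ratio is strictly less than C_P, consistent with ||u||_L² ≤ C_P ||u'||_L².


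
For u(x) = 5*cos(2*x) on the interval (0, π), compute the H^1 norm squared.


||u||_{H^1(0,π)}^2 = 125*π/2

u'(x) = -10*sin(2*x).
Expand u² and (u')² and integrate term by term on (0, π), using: for integers n ≥ 1, ∫_0^π sin²(nx) dx = ∫_0^π cos²(nx) dx = π/2; for n ≠ n', ∫_0^π sin(nx)sin(n'x) dx = ∫_0^π cos(nx)cos(n'x) dx = 0; and by product-to-sum, ∫_0^π sin(nx)cos(n'x) dx = ½∫_0^π [sin((n+n')x) + sin((n−n')x)] dx, which is 0 when n+n' is even and 2n/(n²−n'²) when n+n' is odd (it need not vanish on (0, π)).
  u² squared terms: (5)²·∫cos(2x)² dx = 25·π/2 = 25*π/2.
  So ∫_0^π u² dx = 25*π/2.
  (u')² squared terms: (-10)²·∫sin(2x)² dx = 100·π/2 = 50*π.
  So ∫_0^π (u')² dx = 50*π.
||u||_{H^1}^2 = (25*π/2) + (50*π) = 125*π/2.


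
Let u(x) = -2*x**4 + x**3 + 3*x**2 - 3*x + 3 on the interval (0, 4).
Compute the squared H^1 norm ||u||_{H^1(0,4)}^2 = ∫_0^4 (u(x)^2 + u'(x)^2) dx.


||u||_{H^1}^2 = 54450248/315

The H^1 norm (squared) on an interval (0, L) is
  ||u||_{H^1}^2 = ∫_0^L u(x)^2 dx + ∫_0^L u'(x)^2 dx.
Compute u'(x) = -8*x**3 + 3*x**2 + 6*x - 3.
Then u(x)^2 = 4*x**8 - 4*x**7 - 11*x**6 + 18*x**5 - 9*x**4 - 12*x**3 + 27*x**2 - 18*x + 9 and u'(x)^2 = 64*x**6 - 48*x**5 - 87*x**4 + 84*x**3 + 18*x**2 - 36*x + 9.
Integrate each monomial from 0 to 4 using ∫_0^4 c·x^n dx = c·4^(n+1)/(n+1):
  ∫_0^4 u(x)^2 dx = ∫_0^4 (4*x^8 - 4*x^7 - 11*x^6 + 18*x^5 - 9*x^4 - 12*x^3 + 27*x^2 - 18*x + 9) dx. Term by term:
    ∫_0^4 4*x^8 dx = 1048576/9;  ∫_0^4 -4*x^7 dx = -32768;  ∫_0^4 -11*x^6 dx = -180224/7;
    ∫_0^4 18*x^5 dx = 12288;  ∫_0^4 -9*x^4 dx = -9216/5;  ∫_0^4 -12*x^3 dx = -768;
    ∫_0^4 27*x^2 dx = 576;  ∫_0^4 -18*x dx = -144;  ∫_0^4 9 dx = 36.
  Sum: 1048576/9 − 32768 − 180224/7 + 12288 − 9216/5 − 768 + 576 − 144 + 36 = 21463772/315.
  ∫_0^4 u'(x)^2 dx = ∫_0^4 (64*x^6 - 48*x^5 - 87*x^4 + 84*x^3 + 18*x^2 - 36*x + 9) dx. Term by term:
    ∫_0^4 64*x^6 dx = 1048576/7;  ∫_0^4 -48*x^5 dx = -32768;  ∫_0^4 -87*x^4 dx = -89088/5;
    ∫_0^4 84*x^3 dx = 5376;  ∫_0^4 18*x^2 dx = 384;  ∫_0^4 -36*x dx = -288;
    ∫_0^4 9 dx = 36.
  Sum: 1048576/7 − 32768 − 89088/5 + 5376 + 384 − 288 + 36 = 3665164/35.
Adding: ||u||_{H^1}^2 = 21463772/315 + 3665164/35 = 54450248/315.


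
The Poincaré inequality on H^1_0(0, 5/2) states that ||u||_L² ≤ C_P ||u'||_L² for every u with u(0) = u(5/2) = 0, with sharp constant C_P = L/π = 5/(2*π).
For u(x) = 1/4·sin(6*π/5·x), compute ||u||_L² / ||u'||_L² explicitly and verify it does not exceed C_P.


||u||_L² / ||u'||_L² = 5/(6*π) < C_P = 5/(2*π).

u(x) = 1/4·sin(6*π/5·x), so u'(x) = 3*π*cos(6*π*x/5)/10.
Writing u(x) = A·sin(kπx/L) with A = 1/4 and k = 3, use ∫_0^L sin²(kπx/L) dx = L/2 and ∫_0^L cos²(kπx/L) dx = L/2.
u² = 1/16·sin²(6*π/5·x) and (u')² = 9*π^2/100·cos²(6*π/5·x), and each of sin², cos² integrates to L/2 = 5/4 over (0, 5/2).
∫_0^5/2 u² dx = 5/64, so ||u||_L² = sqrt(5)/8.
∫_0^5/2 (u')² dx = 9*π^2/80, so ||u'||_L² = 3*sqrt(5)*π/20.
Ratio ||u||_L² / ||u'||_L² = 5/(6*π).
Sharp Poincaré constant on H^1_0(0, 5/2) is C_P = L/π = 5/(2*π), achieved by sin(2*π/5·x).
This is the k = 3 harmonic; the ratio L/(kπ) is strictly less than C_P = L/π, consistent with the sharp inequality ||u||_L² ≤ C_P ||u'||_L².
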